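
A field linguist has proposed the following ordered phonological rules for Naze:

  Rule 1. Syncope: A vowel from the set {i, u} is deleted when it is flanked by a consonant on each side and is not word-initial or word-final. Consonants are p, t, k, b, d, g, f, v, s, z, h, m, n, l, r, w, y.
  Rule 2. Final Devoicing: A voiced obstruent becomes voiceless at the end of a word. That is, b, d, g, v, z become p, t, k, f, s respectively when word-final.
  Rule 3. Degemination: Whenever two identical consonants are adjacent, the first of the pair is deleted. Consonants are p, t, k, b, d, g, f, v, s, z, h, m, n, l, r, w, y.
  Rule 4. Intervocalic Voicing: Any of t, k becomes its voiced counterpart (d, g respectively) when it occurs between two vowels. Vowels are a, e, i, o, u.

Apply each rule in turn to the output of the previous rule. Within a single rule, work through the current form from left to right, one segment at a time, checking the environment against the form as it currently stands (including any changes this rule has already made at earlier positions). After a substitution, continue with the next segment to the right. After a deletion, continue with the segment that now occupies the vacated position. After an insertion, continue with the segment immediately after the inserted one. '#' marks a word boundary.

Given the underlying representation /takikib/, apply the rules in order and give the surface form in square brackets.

Rule 1 Syncope: [takikib] → [takkb]
Rule 2 Final Devoicing: [takkb] → [takkp]
Rule 3 Degemination: [takkp] → [takp]
Rule 4 Intervocalic Voicing: no change — [takp]

[takp]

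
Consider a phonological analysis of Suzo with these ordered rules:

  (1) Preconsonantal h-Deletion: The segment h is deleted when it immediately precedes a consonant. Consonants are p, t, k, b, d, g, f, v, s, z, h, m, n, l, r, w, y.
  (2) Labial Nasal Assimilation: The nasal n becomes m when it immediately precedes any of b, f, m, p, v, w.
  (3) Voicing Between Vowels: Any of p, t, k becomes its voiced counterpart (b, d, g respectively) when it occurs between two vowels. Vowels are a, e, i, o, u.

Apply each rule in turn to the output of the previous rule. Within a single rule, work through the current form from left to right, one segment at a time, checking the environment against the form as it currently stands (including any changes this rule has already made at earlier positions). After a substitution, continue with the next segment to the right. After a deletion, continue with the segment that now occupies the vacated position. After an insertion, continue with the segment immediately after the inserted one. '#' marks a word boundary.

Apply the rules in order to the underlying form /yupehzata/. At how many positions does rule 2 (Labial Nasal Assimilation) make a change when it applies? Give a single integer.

(1) Preconsonantal h-Deletion: [yupehzata] → [yupezata]
(2) Labial Nasal Assimilation: no change — [yupezata]
(3) Voicing Between Vowels: [yupezata] → [yubezada]
Rule 2 changed 0 position(s).

0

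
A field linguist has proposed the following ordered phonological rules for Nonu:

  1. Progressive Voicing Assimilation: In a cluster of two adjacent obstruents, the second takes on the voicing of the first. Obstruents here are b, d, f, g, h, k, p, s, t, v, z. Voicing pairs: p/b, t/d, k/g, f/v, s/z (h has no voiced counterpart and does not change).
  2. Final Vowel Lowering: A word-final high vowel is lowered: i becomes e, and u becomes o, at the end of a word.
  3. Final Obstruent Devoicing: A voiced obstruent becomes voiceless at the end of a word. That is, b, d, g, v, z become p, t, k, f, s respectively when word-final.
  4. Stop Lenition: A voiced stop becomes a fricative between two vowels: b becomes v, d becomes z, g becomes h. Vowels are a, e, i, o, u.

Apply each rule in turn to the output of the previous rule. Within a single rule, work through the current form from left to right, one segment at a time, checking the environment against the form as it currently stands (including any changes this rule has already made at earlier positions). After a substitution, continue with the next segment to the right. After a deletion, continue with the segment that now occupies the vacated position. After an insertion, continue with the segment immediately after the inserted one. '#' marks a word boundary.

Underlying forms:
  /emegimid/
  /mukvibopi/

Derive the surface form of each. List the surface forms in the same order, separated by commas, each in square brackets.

[emehimit], [mukfivope]

/emegimid/:
  1 Progressive Voicing Assimilation: no change — [emegimid]
  2 Final Vowel Lowering: no change — [emegimid]
  3 Final Obstruent Devoicing: [emegimid] → [emegimit]
  4 Stop Lenition: [emegimit] → [emehimit]
/mukvibopi/:
  1 Progressive Voicing Assimilation: [mukvibopi] → [mukfibopi]
  2 Final Vowel Lowering: [mukfibopi] → [mukfibope]
  3 Final Obstruent Devoicing: no change — [mukfibope]
  4 Stop Lenition: [mukfibope] → [mukfivope]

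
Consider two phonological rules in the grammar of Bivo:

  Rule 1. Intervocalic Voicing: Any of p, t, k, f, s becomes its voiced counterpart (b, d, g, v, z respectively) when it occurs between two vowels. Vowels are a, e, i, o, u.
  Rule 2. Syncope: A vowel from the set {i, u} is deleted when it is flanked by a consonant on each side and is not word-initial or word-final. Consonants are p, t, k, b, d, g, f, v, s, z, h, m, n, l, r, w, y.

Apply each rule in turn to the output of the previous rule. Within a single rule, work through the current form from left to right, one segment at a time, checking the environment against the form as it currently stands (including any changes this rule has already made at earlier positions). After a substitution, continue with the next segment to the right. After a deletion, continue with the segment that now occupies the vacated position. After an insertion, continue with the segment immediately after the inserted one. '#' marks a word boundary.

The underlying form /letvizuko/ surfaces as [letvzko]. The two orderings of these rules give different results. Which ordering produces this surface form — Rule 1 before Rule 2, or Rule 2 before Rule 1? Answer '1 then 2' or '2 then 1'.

2 then 1

Order 1 then 2:
  1 Intervocalic Voicing: [letvizuko] → [letvizugo]
  2 Syncope: [letvizugo] → [letvzgo]
  result: [letvzgo]
Order 2 then 1:
  2 Syncope: [letvizuko] → [letvzko]
  1 Intervocalic Voicing: no change — [letvzko]
  result: [letvzko]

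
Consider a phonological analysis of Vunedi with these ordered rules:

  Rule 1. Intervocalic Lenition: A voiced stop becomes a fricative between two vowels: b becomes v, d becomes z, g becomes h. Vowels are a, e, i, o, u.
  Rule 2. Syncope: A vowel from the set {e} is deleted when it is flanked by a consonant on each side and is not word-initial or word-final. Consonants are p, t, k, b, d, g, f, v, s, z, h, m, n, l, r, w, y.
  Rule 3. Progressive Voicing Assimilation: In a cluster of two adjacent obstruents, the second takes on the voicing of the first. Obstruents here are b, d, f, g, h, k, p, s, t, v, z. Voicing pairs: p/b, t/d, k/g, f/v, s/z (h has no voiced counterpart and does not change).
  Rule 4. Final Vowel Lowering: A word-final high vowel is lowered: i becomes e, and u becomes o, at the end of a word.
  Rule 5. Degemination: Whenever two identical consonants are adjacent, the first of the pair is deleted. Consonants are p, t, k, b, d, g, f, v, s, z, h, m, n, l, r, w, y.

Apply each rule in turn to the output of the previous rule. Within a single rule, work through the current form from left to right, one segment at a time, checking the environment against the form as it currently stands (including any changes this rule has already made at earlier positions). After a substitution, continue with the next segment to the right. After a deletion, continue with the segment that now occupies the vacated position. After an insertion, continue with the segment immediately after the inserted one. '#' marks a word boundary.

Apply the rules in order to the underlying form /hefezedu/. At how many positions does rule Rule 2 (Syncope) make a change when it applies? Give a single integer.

Rule 1 Intervocalic Lenition: [hefezedu] → [hefezezu]
Rule 2 Syncope: [hefezezu] → [hfzzu]
Rule 3 Progressive Voicing Assimilation: [hfzzu] → [hfssu]
Rule 4 Final Vowel Lowering: [hfssu] → [hfsso]
Rule 5 Degemination: [hfsso] → [hfso]
Rule Rule 2 changed 3 position(s).

3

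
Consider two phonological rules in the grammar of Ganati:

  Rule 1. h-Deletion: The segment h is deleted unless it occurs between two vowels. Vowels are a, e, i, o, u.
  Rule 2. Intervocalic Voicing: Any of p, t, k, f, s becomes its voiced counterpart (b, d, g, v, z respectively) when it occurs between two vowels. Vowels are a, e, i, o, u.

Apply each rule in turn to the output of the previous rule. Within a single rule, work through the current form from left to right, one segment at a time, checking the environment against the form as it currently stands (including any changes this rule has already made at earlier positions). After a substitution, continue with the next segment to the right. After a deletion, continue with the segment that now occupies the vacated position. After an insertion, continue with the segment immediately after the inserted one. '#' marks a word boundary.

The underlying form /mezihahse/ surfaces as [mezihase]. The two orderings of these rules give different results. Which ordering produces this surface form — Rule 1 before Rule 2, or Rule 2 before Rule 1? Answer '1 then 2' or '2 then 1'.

Order 1 then 2:
  1 h-Deletion: [mezihahse] → [mezihase]
  2 Intervocalic Voicing: [mezihase] → [mezihaze]
  result: [mezihaze]
Order 2 then 1:
  2 Intervocalic Voicing: no change — [mezihahse]
  1 h-Deletion: [mezihahse] → [mezihase]
  result: [mezihase]

2 then 1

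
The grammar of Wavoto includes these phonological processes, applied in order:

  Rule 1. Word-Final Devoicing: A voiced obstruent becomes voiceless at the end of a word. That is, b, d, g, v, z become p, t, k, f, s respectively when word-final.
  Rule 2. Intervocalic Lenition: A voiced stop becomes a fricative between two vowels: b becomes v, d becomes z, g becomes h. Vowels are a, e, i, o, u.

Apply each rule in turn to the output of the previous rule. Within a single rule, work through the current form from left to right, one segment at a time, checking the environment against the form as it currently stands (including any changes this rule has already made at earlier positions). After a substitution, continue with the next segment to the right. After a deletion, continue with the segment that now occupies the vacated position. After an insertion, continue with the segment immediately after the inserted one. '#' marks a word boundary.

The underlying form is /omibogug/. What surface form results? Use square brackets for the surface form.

[omivohuk]

Rule 1 Word-Final Devoicing: [omibogug] → [omiboguk]
Rule 2 Intervocalic Lenition: [omiboguk] → [omivohuk]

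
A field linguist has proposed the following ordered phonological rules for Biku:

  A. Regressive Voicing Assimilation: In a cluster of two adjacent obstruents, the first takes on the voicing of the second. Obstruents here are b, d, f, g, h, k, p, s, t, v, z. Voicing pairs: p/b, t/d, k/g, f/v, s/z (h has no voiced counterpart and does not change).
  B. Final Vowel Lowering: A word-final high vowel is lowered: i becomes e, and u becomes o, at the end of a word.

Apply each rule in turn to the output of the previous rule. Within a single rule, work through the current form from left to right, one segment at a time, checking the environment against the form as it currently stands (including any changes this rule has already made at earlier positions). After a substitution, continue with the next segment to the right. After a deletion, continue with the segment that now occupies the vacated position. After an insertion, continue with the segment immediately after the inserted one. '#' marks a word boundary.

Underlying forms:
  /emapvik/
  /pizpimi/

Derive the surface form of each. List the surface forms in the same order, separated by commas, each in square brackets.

/emapvik/:
  A Regressive Voicing Assimilation: [emapvik] → [emabvik]
  B Final Vowel Lowering: no change — [emabvik]
/pizpimi/:
  A Regressive Voicing Assimilation: [pizpimi] → [pispimi]
  B Final Vowel Lowering: [pispimi] → [pispime]

[emabvik], [pispime]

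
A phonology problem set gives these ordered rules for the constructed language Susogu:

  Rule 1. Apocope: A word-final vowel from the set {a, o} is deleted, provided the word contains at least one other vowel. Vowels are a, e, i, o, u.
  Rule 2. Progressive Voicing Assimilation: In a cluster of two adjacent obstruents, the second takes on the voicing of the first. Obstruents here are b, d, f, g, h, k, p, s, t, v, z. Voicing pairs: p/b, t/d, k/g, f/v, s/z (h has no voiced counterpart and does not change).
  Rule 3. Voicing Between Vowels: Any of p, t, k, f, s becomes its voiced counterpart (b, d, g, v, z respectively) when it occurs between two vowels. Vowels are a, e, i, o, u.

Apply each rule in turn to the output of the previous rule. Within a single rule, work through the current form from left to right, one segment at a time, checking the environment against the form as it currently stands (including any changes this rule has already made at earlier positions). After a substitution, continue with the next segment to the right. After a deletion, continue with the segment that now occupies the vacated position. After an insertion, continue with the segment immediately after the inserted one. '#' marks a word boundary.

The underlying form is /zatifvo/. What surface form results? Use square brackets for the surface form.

[zadiff]

Rule 1 Apocope: [zatifvo] → [zatifv]
Rule 2 Progressive Voicing Assimilation: [zatifv] → [zatiff]
Rule 3 Voicing Between Vowels: [zatiff] → [zadiff]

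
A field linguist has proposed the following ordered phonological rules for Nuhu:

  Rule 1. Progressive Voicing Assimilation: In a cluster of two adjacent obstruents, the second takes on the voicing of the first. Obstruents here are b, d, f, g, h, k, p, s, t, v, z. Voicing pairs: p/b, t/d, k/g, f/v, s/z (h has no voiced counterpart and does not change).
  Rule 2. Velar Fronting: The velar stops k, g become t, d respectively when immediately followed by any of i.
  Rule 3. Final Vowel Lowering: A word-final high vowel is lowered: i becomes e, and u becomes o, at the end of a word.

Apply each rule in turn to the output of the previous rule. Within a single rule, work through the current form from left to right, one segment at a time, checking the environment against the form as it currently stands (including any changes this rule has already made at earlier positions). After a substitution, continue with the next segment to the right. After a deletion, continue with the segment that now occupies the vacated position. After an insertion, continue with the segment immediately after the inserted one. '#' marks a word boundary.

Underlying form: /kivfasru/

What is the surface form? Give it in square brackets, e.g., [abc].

Rule 1 Progressive Voicing Assimilation: [kivfasru] → [kivvasru]
Rule 2 Velar Fronting: [kivvasru] → [tivvasru]
Rule 3 Final Vowel Lowering: [tivvasru] → [tivvasro]

[tivvasro]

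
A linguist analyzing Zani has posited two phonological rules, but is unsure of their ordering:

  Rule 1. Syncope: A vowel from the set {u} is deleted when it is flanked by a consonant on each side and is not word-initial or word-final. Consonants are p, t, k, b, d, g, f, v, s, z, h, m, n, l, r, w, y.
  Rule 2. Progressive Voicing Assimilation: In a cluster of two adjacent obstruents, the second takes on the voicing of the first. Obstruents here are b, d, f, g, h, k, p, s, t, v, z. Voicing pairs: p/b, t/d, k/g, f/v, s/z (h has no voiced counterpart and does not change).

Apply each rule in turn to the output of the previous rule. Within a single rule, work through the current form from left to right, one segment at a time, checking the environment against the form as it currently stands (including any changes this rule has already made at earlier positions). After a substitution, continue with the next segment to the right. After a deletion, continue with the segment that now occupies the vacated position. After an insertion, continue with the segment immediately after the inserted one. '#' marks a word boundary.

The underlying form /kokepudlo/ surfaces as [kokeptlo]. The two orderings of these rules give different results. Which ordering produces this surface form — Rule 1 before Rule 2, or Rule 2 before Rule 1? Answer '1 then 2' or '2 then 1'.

1 then 2

Order 1 then 2:
  1 Syncope: [kokepudlo] → [kokepdlo]
  2 Progressive Voicing Assimilation: [kokepdlo] → [kokeptlo]
  result: [kokeptlo]
Order 2 then 1:
  2 Progressive Voicing Assimilation: no change — [kokepudlo]
  1 Syncope: [kokepudlo] → [kokepdlo]
  result: [kokepdlo]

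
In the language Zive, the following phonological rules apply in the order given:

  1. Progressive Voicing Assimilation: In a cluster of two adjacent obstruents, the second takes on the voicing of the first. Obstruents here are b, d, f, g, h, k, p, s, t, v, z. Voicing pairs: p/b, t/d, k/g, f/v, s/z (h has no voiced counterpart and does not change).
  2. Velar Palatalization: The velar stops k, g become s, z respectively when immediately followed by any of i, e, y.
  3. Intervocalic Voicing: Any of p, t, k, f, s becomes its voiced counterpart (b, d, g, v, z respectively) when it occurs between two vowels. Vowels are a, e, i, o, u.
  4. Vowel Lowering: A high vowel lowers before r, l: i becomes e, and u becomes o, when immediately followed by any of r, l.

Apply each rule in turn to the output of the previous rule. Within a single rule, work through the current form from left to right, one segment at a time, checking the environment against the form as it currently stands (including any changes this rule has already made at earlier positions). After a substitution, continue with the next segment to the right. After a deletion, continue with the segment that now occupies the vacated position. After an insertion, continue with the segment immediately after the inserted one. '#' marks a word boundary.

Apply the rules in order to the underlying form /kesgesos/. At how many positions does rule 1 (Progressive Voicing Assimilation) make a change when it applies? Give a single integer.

1 Progressive Voicing Assimilation: [kesgesos] → [keskesos]
2 Velar Palatalization: [keskesos] → [sessesos]
3 Intervocalic Voicing: [sessesos] → [sessezos]
4 Vowel Lowering: no change — [sessezos]
Rule 1 changed 1 position(s).

1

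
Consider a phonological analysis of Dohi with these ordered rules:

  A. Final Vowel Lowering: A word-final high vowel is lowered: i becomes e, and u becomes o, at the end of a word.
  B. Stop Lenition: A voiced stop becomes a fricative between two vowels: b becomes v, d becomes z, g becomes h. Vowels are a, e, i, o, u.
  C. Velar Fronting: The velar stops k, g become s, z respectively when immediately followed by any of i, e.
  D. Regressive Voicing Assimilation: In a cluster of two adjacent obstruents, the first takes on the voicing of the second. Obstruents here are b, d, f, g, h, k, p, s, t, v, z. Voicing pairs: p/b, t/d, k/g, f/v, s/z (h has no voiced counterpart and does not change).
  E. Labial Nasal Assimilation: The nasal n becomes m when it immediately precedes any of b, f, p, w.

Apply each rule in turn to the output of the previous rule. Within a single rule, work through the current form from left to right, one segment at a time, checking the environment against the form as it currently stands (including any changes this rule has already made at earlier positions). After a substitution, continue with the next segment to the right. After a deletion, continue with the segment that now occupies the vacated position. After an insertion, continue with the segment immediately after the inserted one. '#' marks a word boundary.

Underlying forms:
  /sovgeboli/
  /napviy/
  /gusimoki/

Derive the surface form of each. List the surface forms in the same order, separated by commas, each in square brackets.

/sovgeboli/:
  A Final Vowel Lowering: [sovgeboli] → [sovgebole]
  B Stop Lenition: [sovgebole] → [sovgevole]
  C Velar Fronting: [sovgevole] → [sovzevole]
  D Regressive Voicing Assimilation: no change — [sovzevole]
  E Labial Nasal Assimilation: no change — [sovzevole]
/napviy/:
  A Final Vowel Lowering: no change — [napviy]
  B Stop Lenition: no change — [napviy]
  C Velar Fronting: no change — [napviy]
  D Regressive Voicing Assimilation: [napviy] → [nabviy]
  E Labial Nasal Assimilation: no change — [nabviy]
/gusimoki/:
  A Final Vowel Lowering: [gusimoki] → [gusimoke]
  B Stop Lenition: no change — [gusimoke]
  C Velar Fronting: [gusimoke] → [gusimose]
  D Regressive Voicing Assimilation: no change — [gusimose]
  E Labial Nasal Assimilation: no change — [gusimose]

[sovzevole], [nabviy], [gusimose]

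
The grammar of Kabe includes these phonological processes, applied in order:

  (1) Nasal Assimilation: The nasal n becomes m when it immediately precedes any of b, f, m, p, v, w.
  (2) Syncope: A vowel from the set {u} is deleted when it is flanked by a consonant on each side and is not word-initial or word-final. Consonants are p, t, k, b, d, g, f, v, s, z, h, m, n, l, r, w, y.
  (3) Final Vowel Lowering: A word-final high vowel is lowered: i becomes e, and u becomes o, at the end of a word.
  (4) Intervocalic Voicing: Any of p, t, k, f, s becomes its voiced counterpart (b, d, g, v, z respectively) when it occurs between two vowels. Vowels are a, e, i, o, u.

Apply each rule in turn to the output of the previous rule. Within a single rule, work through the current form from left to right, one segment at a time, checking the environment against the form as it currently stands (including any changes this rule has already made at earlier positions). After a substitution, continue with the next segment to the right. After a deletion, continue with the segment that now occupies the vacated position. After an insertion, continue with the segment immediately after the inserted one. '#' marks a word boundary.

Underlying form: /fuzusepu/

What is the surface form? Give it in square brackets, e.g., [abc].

[fzsebo]

(1) Nasal Assimilation: no change — [fuzusepu]
(2) Syncope: [fuzusepu] → [fzsepu]
(3) Final Vowel Lowering: [fzsepu] → [fzsepo]
(4) Intervocalic Voicing: [fzsepo] → [fzsebo]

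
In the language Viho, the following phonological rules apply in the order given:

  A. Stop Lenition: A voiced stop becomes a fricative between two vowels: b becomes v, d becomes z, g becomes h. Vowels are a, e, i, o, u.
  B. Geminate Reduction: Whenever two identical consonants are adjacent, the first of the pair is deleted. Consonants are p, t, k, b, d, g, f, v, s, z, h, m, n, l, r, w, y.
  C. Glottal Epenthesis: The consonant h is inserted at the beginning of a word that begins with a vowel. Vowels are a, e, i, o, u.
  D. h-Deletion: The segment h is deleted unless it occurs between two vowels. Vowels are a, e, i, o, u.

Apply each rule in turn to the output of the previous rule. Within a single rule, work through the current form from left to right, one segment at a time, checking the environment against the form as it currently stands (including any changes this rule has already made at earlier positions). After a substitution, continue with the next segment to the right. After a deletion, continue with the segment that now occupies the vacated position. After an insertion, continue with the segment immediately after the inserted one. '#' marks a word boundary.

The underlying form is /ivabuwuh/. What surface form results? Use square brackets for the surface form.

[ivavuwu]

A Stop Lenition: [ivabuwuh] → [ivavuwuh]
B Geminate Reduction: no change — [ivavuwuh]
C Glottal Epenthesis: [ivavuwuh] → [hivavuwuh]
D h-Deletion: [hivavuwuh] → [ivavuwu]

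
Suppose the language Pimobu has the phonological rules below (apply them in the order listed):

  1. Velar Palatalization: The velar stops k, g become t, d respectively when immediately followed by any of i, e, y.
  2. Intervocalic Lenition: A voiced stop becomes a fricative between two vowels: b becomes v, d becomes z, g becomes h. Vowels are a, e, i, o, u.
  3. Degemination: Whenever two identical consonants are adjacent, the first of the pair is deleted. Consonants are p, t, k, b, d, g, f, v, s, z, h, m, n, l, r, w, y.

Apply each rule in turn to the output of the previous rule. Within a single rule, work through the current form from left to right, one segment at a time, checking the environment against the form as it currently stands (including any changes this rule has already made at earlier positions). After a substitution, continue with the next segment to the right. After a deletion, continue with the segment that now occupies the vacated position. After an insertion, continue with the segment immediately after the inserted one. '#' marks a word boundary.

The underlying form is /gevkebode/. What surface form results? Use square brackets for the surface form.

[devtevoze]

1 Velar Palatalization: [gevkebode] → [devtebode]
2 Intervocalic Lenition: [devtebode] → [devtevoze]
3 Degemination: no change — [devtevoze]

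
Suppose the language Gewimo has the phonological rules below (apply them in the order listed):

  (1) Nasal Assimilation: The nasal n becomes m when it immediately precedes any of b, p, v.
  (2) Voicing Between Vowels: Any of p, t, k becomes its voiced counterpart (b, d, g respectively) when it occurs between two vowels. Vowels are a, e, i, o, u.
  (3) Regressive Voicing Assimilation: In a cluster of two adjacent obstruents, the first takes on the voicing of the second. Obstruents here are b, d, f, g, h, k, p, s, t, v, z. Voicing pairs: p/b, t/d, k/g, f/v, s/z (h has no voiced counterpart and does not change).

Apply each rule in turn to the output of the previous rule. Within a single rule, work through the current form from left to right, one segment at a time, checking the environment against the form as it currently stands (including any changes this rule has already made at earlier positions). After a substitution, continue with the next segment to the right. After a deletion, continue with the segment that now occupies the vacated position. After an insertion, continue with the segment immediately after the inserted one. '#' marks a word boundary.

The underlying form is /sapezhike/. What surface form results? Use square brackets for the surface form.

(1) Nasal Assimilation: no change — [sapezhike]
(2) Voicing Between Vowels: [sapezhike] → [sabezhige]
(3) Regressive Voicing Assimilation: [sabezhige] → [sabeshige]

[sabeshige]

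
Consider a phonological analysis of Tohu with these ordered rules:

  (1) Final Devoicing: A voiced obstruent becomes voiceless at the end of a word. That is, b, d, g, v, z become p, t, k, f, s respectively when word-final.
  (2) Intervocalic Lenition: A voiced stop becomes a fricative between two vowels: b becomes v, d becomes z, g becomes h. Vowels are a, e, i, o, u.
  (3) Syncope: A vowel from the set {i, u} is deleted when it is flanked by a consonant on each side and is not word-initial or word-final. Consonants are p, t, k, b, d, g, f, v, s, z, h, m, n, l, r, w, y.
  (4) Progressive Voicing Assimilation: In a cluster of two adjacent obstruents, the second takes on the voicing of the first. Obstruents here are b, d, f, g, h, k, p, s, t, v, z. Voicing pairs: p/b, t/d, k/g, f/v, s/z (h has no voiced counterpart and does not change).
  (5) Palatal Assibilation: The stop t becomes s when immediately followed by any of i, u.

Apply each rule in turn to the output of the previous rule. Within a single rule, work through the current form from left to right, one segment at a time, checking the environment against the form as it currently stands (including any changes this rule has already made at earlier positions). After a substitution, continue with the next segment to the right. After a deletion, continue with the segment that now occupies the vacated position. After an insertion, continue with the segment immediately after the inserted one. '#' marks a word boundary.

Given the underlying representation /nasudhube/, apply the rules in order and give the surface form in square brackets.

(1) Final Devoicing: no change — [nasudhube]
(2) Intervocalic Lenition: [nasudhube] → [nasudhuve]
(3) Syncope: [nasudhuve] → [nasdhve]
(4) Progressive Voicing Assimilation: [nasdhve] → [nasthfe]
(5) Palatal Assibilation: no change — [nasthfe]

[nasthfe]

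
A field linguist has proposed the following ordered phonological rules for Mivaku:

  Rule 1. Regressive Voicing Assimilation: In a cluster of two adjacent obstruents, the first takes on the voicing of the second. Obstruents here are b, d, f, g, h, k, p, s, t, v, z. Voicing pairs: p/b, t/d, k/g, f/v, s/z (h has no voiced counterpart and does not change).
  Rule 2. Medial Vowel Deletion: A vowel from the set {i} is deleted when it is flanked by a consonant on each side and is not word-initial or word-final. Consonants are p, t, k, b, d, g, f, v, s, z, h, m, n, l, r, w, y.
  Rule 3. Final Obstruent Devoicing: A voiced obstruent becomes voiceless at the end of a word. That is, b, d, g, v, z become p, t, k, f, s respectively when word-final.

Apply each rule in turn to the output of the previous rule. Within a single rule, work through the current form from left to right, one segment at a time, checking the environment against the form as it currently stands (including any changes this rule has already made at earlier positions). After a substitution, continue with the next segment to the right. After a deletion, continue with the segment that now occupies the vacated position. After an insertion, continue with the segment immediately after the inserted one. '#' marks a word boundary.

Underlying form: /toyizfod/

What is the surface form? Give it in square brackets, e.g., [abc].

Rule 1 Regressive Voicing Assimilation: [toyizfod] → [toyisfod]
Rule 2 Medial Vowel Deletion: [toyisfod] → [toysfod]
Rule 3 Final Obstruent Devoicing: [toysfod] → [toysfot]

[toysfot]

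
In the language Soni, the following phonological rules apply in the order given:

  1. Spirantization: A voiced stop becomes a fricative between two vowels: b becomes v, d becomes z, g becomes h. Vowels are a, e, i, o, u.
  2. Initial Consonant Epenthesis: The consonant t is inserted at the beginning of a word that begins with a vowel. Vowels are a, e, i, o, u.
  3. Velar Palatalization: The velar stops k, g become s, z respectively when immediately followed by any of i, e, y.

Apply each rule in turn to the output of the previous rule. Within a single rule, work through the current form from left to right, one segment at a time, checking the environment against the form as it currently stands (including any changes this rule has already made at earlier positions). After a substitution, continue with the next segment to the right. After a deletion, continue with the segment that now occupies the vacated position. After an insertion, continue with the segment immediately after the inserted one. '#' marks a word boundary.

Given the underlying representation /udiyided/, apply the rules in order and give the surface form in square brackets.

1 Spirantization: [udiyided] → [uziyized]
2 Initial Consonant Epenthesis: [uziyized] → [tuziyized]
3 Velar Palatalization: no change — [tuziyized]

[tuziyized]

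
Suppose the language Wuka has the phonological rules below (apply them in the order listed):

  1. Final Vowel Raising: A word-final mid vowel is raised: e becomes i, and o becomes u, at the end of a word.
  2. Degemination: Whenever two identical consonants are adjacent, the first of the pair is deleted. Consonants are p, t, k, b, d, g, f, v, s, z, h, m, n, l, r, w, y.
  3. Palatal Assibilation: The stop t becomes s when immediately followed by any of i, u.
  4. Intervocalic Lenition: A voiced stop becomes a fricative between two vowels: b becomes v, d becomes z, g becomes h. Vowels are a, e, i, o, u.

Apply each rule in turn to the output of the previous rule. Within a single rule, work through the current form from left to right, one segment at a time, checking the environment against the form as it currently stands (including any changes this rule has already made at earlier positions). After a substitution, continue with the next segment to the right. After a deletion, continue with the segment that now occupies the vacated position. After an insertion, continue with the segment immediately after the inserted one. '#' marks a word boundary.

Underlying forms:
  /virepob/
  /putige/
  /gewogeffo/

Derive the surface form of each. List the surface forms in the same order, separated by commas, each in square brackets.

/virepob/:
  1 Final Vowel Raising: no change — [virepob]
  2 Degemination: no change — [virepob]
  3 Palatal Assibilation: no change — [virepob]
  4 Intervocalic Lenition: no change — [virepob]
/putige/:
  1 Final Vowel Raising: [putige] → [putigi]
  2 Degemination: no change — [putigi]
  3 Palatal Assibilation: [putigi] → [pusigi]
  4 Intervocalic Lenition: [pusigi] → [pusihi]
/gewogeffo/:
  1 Final Vowel Raising: [gewogeffo] → [gewogeffu]
  2 Degemination: [gewogeffu] → [gewogefu]
  3 Palatal Assibilation: no change — [gewogefu]
  4 Intervocalic Lenition: [gewogefu] → [gewohefu]

[virepob], [pusihi], [gewohefu]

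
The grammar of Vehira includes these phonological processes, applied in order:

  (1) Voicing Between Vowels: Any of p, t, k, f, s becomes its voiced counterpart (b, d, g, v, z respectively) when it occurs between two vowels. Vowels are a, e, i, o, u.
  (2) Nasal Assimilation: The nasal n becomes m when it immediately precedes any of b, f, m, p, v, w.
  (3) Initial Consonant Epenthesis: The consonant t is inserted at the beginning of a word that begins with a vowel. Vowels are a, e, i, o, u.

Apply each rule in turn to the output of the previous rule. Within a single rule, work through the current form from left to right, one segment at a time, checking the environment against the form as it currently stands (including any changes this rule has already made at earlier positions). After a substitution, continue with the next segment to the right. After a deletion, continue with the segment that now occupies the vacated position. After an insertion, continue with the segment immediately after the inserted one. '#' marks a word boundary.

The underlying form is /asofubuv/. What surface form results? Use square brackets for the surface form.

[tazovubuv]

(1) Voicing Between Vowels: [asofubuv] → [azovubuv]
(2) Nasal Assimilation: no change — [azovubuv]
(3) Initial Consonant Epenthesis: [azovubuv] → [tazovubuv]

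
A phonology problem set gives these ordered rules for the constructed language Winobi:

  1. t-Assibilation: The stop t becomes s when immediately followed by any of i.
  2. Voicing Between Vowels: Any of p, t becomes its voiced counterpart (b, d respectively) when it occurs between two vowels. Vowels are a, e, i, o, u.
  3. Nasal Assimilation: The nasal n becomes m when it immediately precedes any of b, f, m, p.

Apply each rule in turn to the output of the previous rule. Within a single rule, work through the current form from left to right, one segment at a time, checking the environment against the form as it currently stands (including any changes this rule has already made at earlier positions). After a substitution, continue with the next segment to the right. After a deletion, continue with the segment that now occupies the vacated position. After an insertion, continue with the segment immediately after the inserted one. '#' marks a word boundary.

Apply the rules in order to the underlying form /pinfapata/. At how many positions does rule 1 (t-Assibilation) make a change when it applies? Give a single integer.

0

1 t-Assibilation: no change — [pinfapata]
2 Voicing Between Vowels: [pinfapata] → [pinfabada]
3 Nasal Assimilation: [pinfabada] → [pimfabada]
Rule 1 changed 0 position(s).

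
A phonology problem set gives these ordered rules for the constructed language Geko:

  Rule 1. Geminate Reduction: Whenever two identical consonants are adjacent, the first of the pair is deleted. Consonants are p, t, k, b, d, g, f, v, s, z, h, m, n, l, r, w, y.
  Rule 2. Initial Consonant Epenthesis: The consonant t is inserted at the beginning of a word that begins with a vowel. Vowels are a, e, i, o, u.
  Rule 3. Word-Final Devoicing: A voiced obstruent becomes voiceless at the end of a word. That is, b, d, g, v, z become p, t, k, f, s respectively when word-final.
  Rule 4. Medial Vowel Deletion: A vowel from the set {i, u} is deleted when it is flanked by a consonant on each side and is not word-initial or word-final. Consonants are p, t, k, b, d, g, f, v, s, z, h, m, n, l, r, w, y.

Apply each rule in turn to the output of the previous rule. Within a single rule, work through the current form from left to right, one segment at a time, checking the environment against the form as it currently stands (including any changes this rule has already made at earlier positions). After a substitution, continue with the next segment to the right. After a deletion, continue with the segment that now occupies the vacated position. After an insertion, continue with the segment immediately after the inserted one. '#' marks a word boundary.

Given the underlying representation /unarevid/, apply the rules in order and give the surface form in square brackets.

[tnarevt]

Rule 1 Geminate Reduction: no change — [unarevid]
Rule 2 Initial Consonant Epenthesis: [unarevid] → [tunarevid]
Rule 3 Word-Final Devoicing: [tunarevid] → [tunarevit]
Rule 4 Medial Vowel Deletion: [tunarevit] → [tnarevt]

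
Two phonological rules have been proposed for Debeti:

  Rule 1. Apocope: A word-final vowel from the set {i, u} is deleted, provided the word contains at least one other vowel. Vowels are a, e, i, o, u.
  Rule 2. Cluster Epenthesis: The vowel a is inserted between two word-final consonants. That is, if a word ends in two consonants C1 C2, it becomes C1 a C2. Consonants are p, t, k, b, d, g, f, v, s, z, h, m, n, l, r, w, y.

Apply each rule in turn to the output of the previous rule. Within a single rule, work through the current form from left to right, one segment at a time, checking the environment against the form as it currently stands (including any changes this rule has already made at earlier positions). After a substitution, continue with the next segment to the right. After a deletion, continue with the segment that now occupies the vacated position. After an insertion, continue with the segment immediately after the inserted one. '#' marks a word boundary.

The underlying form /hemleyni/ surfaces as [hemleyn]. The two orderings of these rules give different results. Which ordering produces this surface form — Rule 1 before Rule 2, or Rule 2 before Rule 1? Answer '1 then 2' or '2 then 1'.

Order 1 then 2:
  1 Apocope: [hemleyni] → [hemleyn]
  2 Cluster Epenthesis: [hemleyn] → [hemleyan]
  result: [hemleyan]
Order 2 then 1:
  2 Cluster Epenthesis: no change — [hemleyni]
  1 Apocope: [hemleyni] → [hemleyn]
  result: [hemleyn]

2 then 1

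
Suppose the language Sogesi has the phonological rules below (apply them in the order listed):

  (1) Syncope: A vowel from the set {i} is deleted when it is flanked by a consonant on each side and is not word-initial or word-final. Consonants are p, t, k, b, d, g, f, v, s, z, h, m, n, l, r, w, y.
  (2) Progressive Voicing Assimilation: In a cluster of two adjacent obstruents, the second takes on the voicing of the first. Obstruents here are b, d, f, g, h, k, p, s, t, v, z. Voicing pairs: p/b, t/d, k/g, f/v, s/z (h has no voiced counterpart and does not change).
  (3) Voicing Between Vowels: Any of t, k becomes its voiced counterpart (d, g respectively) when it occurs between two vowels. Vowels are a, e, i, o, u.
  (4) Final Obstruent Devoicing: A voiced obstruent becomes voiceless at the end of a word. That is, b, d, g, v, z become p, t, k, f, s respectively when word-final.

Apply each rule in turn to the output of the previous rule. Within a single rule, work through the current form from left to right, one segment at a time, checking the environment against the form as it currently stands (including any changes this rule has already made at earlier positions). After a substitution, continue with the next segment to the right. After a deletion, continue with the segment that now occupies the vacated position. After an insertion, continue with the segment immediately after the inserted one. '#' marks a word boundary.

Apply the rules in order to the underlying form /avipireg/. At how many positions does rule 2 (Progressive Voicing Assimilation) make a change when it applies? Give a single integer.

(1) Syncope: [avipireg] → [avpreg]
(2) Progressive Voicing Assimilation: [avpreg] → [avbreg]
(3) Voicing Between Vowels: no change — [avbreg]
(4) Final Obstruent Devoicing: [avbreg] → [avbrek]
Rule 2 changed 1 position(s).

1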